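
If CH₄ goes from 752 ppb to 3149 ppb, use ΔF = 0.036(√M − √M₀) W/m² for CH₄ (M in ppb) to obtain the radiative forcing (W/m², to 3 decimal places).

CH₄: 0.036 × (√3149 − √752) = 0.036 × (56.1160 − 27.4226) = 0.036 × 28.6934 = 1.0330 W/m².

ΔF = 1.033 W/m²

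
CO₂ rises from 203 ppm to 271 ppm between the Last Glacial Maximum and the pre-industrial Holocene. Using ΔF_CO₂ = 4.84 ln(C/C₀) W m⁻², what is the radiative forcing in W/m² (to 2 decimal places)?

ΔF = 1.40 W/m²

CO₂: 4.84 × ln(271/203) = 4.84 × ln(1.33498) = 4.84 × 0.28892 = 1.3984 W/m².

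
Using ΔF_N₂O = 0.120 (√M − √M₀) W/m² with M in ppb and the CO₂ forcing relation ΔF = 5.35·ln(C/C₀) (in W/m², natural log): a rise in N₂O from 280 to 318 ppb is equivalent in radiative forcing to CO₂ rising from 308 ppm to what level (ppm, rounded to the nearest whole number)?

N₂O forcing: 0.120 × (√318 − √280) = 0.120 × (17.8326 − 16.7332) = 0.120 × 1.0994 = 0.13193 W/m².
Set 5.35 ln(C/308) = 0.13193: ln(C/308) = 0.13193/5.35 = 0.02466, so C = 308 × e^0.02466 = 308 × 1.02497 = 315.69 ppm.

C ≈ 316 ppm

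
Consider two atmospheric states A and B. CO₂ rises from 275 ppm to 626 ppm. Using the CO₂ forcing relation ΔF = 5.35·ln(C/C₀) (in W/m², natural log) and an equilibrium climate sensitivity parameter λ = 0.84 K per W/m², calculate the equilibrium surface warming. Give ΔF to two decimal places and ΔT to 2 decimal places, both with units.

ΔF = 4.40 W/m²; ΔT = 3.70 K

CO₂: 5.35 × ln(626/275) = 5.35 × ln(2.27636) = 5.35 × 0.82258 = 4.4008 W/m².
ΔT = λ ΔF = 0.84 × 4.40 = 3.6960 K.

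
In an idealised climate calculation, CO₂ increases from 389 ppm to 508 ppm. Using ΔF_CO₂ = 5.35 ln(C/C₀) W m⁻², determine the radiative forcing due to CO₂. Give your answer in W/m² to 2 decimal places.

CO₂ absorption bands are partially saturated, so forcing scales with the logarithm of the concentration ratio.
CO₂: 5.35 × ln(508/389) = 5.35 × ln(1.30591) = 5.35 × 0.26690 = 1.4279 W/m².

ΔF = 1.43 W/m²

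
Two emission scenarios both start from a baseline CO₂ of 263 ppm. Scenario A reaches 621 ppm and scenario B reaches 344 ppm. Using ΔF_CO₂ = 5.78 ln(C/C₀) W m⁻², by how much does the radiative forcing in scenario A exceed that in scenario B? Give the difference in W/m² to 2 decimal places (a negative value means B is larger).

ΔF_A = 5.78 ln(621/263) = 5.78 × 0.85918 = 4.9661 W/m².
ΔF_B = 5.78 ln(344/263) = 5.78 × 0.26849 = 1.5519 W/m².
Difference: 4.9661 − 1.5519 = 3.4142 W/m².

ΔF_A − ΔF_B = 3.41 W/m²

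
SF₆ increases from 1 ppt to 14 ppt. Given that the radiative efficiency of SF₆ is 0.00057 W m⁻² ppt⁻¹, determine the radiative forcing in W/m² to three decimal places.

ΔF = 0.007 W/m²

SF₆: ΔF = 0.00057 × (14 − 1) = 0.00057 × 13 = 0.0074 W/m².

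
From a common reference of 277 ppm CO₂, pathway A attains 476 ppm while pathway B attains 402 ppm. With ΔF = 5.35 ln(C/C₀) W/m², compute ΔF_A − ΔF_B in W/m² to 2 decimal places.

ΔF_A = 5.35 ln(476/277) = 5.35 × 0.54140 = 2.8965 W/m².
ΔF_B = 5.35 ln(402/277) = 5.35 × 0.37243 = 1.9925 W/m².
Difference: 2.8965 − 1.9925 = 0.9040 W/m².
(Equivalently, ΔF_A − ΔF_B = 5.35 ln(476/402) = 5.35 × 0.16897 = 0.9040 W/m².)

ΔF_A − ΔF_B = 0.90 W/m²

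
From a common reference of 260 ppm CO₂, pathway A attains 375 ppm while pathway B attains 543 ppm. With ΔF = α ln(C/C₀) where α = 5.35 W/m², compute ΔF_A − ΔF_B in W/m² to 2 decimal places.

ΔF_A − ΔF_B = -1.98 W/m²

ΔF_A = 5.35 ln(375/260) = 5.35 × 0.36624 = 1.9594 W/m².
ΔF_B = 5.35 ln(543/260) = 5.35 × 0.73643 = 3.9399 W/m².
Difference: 1.9594 − 3.9399 = -1.9805 W/m².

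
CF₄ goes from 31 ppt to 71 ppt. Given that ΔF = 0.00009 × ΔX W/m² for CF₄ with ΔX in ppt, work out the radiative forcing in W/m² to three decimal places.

CF₄: ΔF = 0.00009 × (71 − 31) = 0.00009 × 40 = 0.0036 W/m².

ΔF = 0.004 W/m²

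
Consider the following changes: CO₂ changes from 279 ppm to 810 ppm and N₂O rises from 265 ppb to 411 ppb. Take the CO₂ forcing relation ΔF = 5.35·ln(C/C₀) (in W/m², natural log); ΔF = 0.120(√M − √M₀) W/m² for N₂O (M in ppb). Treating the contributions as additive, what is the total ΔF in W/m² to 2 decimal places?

CO₂: 5.35 × ln(810/279) = 5.35 × ln(2.90323) = 5.35 × 1.06582 = 5.7021 W/m².
N₂O: 0.120 × (√411 − √265) = 0.120 × (20.2731 − 16.2788) = 0.120 × 3.9943 = 0.4793 W/m².
Total ΔF = 5.7021 + 0.4793 = 6.1814 W/m².

ΔF = 6.18 W/m²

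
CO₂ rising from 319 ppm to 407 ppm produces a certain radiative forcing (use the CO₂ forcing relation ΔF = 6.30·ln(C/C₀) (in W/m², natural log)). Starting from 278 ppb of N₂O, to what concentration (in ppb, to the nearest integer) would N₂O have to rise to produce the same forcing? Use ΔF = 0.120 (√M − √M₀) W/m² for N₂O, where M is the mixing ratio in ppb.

CO₂ forcing: 6.30 × ln(407/319) = 6.30 × 0.243622 = 1.53482 W/m².
Set 0.120(√M − √278) = 1.53482: √M = 1.53482/0.120 + √278 = 12.7902 + 16.6733 = 29.4635.
M = (29.4635)² = 868.10 ppb.

M ≈ 868 ppb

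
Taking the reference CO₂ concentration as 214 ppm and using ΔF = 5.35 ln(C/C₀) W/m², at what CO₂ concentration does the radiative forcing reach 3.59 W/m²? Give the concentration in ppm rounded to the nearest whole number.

Set 5.35 ln(C/214) = 3.59, so ln(C/214) = 3.59/5.35 = 0.67103.
Then C/214 = e^0.67103 = 1.95625, giving C = 214 × 1.95625 = 418.64 ppm.

C ≈ 419 ppm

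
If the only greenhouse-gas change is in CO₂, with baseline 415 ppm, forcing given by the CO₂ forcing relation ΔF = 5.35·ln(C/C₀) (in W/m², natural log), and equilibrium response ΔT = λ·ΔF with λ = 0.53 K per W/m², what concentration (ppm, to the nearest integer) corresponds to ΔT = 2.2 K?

C ≈ 902 ppm

Required forcing: ΔF = ΔT/λ = 2.2/0.53 = 4.1509 W/m².
Then ln(C/415) = ΔF/5.35 = 4.1509/5.35 = 0.77587.
So C = 415 × e^0.77587 = 415 × 2.17248 = 901.58 ppm.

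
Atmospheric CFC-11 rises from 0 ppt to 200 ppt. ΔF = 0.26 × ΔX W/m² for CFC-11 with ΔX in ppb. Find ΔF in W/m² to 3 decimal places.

CFC-11: Δ = 200 − 0 = 200 ppt = 0.200 ppb; ΔF = 0.26 × 0.200 = 0.0520 W/m².

ΔF = 0.052 W/m²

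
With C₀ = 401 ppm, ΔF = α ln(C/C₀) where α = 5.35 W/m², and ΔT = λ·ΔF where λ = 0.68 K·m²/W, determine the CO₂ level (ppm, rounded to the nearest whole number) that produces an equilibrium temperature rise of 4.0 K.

Required forcing: ΔF = ΔT/λ = 4.0/0.68 = 5.8824 W/m².
Then ln(C/401) = ΔF/5.35 = 5.8824/5.35 = 1.09951.
So C = 401 × e^1.09951 = 401 × 3.00269 = 1204.08 ppm.

C ≈ 1204 ppm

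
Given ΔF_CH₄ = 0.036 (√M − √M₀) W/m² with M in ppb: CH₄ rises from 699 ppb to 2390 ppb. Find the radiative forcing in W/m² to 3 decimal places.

CH₄: 0.036 × (√2390 − √699) = 0.036 × (48.8876 − 26.4386) = 0.036 × 22.4490 = 0.8082 W/m².

ΔF = 0.808 W/m²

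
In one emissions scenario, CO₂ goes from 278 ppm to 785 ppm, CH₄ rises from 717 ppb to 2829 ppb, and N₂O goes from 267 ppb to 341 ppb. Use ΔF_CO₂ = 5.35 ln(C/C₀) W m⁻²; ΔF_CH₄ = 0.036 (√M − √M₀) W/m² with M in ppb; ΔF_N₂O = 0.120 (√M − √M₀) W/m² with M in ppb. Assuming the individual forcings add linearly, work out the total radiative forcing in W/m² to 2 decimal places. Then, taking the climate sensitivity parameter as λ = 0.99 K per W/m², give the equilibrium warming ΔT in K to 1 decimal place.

CO₂: 5.35 × ln(785/278) = 5.35 × ln(2.82374) = 5.35 × 1.03806 = 5.5536 W/m².
CH₄: 0.036 × (√2829 − √717) = 0.036 × (53.1883 − 26.7769) = 0.036 × 26.4114 = 0.9508 W/m².
N₂O: 0.120 × (√341 − √267) = 0.120 × (18.4662 − 16.3401) = 0.120 × 2.1261 = 0.2551 W/m².
Total ΔF = 5.5536 + 0.9508 + 0.2551 = 6.7595 W/m².
ΔT = λ ΔF = 0.99 × 6.76 = 6.6924 K.

ΔF = 6.76 W/m²; ΔT = 6.7 K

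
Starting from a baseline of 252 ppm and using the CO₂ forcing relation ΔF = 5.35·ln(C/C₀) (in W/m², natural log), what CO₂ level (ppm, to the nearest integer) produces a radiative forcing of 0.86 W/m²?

C ≈ 296 ppm

Set 5.35 ln(C/252) = 0.86, so ln(C/252) = 0.86/5.35 = 0.16075.
Then C/252 = e^0.16075 = 1.17439, giving C = 252 × 1.17439 = 295.95 ppm.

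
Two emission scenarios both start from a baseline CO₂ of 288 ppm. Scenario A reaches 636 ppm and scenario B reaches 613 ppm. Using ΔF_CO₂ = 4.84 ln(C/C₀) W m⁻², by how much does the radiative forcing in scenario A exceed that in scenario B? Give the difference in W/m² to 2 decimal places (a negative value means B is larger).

ΔF_A − ΔF_B = 0.18 W/m²

ΔF_A = 4.84 ln(636/288) = 4.84 × 0.79224 = 3.8344 W/m².
ΔF_B = 4.84 ln(613/288) = 4.84 × 0.75540 = 3.6561 W/m².
Difference: 3.8344 − 3.6561 = 0.1783 W/m².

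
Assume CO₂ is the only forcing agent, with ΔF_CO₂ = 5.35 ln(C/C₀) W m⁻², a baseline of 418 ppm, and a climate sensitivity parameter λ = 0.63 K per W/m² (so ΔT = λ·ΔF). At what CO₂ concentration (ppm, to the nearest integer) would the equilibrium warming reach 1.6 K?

C ≈ 672 ppm

Required forcing: ΔF = ΔT/λ = 1.6/0.63 = 2.5397 W/m².
Then ln(C/418) = ΔF/5.35 = 2.5397/5.35 = 0.47471.
So C = 418 × e^0.47471 = 418 × 1.60755 = 671.96 ppm.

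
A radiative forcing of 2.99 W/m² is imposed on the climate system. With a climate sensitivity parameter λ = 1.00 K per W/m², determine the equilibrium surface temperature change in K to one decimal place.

ΔT = 3.0 K

ΔT = λ ΔF = 1.00 × 2.99 = 2.9900 K.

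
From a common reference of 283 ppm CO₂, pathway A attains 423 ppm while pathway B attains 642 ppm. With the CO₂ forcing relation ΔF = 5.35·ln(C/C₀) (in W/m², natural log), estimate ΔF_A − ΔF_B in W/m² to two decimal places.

ΔF_A = 5.35 ln(423/283) = 5.35 × 0.40193 = 2.1503 W/m².
ΔF_B = 5.35 ln(642/283) = 5.35 × 0.81914 = 4.3824 W/m².
Difference: 2.1503 − 4.3824 = -2.2321 W/m².
(Equivalently, ΔF_A − ΔF_B = 5.35 ln(423/642) = 5.35 × -0.41722 = -2.2321 W/m².)

ΔF_A − ΔF_B = -2.23 W/m²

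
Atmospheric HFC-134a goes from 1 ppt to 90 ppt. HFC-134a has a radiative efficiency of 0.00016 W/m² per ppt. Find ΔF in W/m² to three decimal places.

HFC-134a: ΔF = 0.00016 × (90 − 1) = 0.00016 × 89 = 0.0142 W/m².

ΔF = 0.014 W/m²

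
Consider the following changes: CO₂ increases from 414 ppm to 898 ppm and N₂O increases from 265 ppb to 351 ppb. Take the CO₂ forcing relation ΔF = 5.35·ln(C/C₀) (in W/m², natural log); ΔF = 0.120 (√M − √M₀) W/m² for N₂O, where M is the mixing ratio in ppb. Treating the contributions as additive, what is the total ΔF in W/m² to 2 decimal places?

ΔF = 4.44 W/m²

CO₂: 5.35 × ln(898/414) = 5.35 × ln(2.16908) = 5.35 × 0.77430 = 4.1425 W/m².
N₂O: 0.120 × (√351 − √265) = 0.120 × (18.7350 − 16.2788) = 0.120 × 2.4562 = 0.2947 W/m².
Total ΔF = 4.1425 + 0.2947 = 4.4372 W/m².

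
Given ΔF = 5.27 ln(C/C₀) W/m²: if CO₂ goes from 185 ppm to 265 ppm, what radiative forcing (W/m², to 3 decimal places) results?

CO₂: 5.27 × ln(265/185) = 5.27 × ln(1.43243) = 5.27 × 0.35937 = 1.8939 W/m².

ΔF = 1.894 W/m²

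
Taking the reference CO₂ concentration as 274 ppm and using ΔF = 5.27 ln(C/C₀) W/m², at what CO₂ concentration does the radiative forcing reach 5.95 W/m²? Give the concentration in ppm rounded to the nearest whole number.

C ≈ 847 ppm

Set 5.27 ln(C/274) = 5.95, so ln(C/274) = 5.95/5.27 = 1.12903.
Then C/274 = e^1.12903 = 3.09266, giving C = 274 × 3.09266 = 847.39 ppm.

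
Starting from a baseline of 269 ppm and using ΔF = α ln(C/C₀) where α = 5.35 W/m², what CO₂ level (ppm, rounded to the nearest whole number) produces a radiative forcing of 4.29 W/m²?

Set 5.35 ln(C/269) = 4.29, so ln(C/269) = 4.29/5.35 = 0.80187.
Then C/269 = e^0.80187 = 2.22971, giving C = 269 × 2.22971 = 599.79 ppm.

C ≈ 600 ppm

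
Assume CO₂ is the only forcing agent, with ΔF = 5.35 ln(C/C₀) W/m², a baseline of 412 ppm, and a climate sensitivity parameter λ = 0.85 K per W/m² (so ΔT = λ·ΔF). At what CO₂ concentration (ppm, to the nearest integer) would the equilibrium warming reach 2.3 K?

C ≈ 683 ppm

Required forcing: ΔF = ΔT/λ = 2.3/0.85 = 2.7059 W/m².
Then ln(C/412) = ΔF/5.35 = 2.7059/5.35 = 0.50578.
So C = 412 × e^0.50578 = 412 × 1.65828 = 683.21 ppm.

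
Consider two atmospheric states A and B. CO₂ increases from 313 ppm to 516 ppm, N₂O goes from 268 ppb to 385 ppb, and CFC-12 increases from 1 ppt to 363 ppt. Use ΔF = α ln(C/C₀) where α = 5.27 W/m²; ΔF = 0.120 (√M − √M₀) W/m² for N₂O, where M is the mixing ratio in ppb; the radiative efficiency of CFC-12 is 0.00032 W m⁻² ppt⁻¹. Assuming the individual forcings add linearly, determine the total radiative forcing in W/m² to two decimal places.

CO₂: 5.27 × ln(516/313) = 5.27 × ln(1.64856) = 5.27 × 0.49990 = 2.6345 W/m².
N₂O: 0.120 × (√385 − √268) = 0.120 × (19.6214 − 16.3707) = 0.120 × 3.2507 = 0.3901 W/m².
CFC-12: ΔF = 0.00032 × (363 − 1) = 0.00032 × 362 = 0.1158 W/m².
Total ΔF = 2.6345 + 0.3901 + 0.1158 = 3.1404 W/m².

ΔF = 3.14 W/m²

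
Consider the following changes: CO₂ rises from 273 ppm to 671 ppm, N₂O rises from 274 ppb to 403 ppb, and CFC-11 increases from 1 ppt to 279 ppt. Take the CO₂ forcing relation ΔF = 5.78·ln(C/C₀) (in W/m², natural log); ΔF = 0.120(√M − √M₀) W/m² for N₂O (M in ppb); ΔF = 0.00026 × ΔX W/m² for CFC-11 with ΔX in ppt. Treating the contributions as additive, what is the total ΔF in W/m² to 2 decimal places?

CO₂: 5.78 × ln(671/273) = 5.78 × ln(2.45788) = 5.78 × 0.89930 = 5.1980 W/m².
N₂O: 0.120 × (√403 − √274) = 0.120 × (20.0749 − 16.5529) = 0.120 × 3.5220 = 0.4226 W/m².
CFC-11: ΔF = 0.00026 × (279 − 1) = 0.00026 × 278 = 0.0723 W/m².
Total ΔF = 5.1980 + 0.4226 + 0.0723 = 5.6929 W/m².

ΔF = 5.69 W/m²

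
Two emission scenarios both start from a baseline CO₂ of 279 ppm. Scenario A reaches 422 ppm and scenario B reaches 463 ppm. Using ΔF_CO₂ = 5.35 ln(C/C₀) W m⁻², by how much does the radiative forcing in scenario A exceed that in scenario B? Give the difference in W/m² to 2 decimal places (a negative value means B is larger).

ΔF_A = 5.35 ln(422/279) = 5.35 × 0.41379 = 2.2138 W/m².
ΔF_B = 5.35 ln(463/279) = 5.35 × 0.50652 = 2.7099 W/m².
Difference: 2.2138 − 2.7099 = -0.4961 W/m².
(Equivalently, ΔF_A − ΔF_B = 5.35 ln(422/463) = 5.35 × -0.09272 = -0.4961 W/m².)

ΔF_A − ΔF_B = -0.50 W/m²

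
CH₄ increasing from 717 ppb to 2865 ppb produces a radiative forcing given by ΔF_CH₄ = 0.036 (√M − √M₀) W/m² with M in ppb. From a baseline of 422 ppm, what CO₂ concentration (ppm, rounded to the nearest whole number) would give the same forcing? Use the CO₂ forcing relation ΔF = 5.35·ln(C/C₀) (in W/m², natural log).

CH₄ forcing: 0.036 × (√2865 − √717) = 0.036 × (53.5257 − 26.7769) = 0.036 × 26.7488 = 0.96296 W/m².
Set 5.35 ln(C/422) = 0.96296: ln(C/422) = 0.96296/5.35 = 0.17999, so C = 422 × e^0.17999 = 422 × 1.19721 = 505.22 ppm.

C ≈ 505 ppm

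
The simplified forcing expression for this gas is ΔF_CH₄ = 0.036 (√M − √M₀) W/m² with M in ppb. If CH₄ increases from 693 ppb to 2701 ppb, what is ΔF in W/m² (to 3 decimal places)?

ΔF = 0.923 W/m²

CH₄: 0.036 × (√2701 − √693) = 0.036 × (51.9711 − 26.3249) = 0.036 × 25.6462 = 0.9233 W/m².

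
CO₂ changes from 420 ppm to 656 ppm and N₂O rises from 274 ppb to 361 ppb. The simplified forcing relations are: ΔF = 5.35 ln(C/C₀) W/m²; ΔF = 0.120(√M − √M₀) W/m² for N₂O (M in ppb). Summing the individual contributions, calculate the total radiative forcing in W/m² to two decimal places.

ΔF = 2.68 W/m²

CO₂: 5.35 × ln(656/420) = 5.35 × ln(1.56190) = 5.35 × 0.44590 = 2.3856 W/m².
N₂O: 0.120 × (√361 − √274) = 0.120 × (19.0000 − 16.5529) = 0.120 × 2.4471 = 0.2937 W/m².
Total ΔF = 2.3856 + 0.2937 = 2.6793 W/m².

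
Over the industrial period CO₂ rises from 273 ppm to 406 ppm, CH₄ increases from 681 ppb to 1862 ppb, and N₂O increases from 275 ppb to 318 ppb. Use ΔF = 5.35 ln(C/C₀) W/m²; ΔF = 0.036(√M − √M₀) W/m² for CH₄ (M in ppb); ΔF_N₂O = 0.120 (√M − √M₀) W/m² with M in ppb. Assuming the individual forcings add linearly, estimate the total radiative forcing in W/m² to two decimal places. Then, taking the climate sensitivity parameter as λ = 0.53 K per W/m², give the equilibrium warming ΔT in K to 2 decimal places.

ΔF = 2.89 W/m²; ΔT = 1.53 K

CO₂: 5.35 × ln(406/273) = 5.35 × ln(1.48718) = 5.35 × 0.39688 = 2.1233 W/m².
CH₄: 0.036 × (√1862 − √681) = 0.036 × (43.1509 − 26.0960) = 0.036 × 17.0549 = 0.6140 W/m².
N₂O: 0.120 × (√318 − √275) = 0.120 × (17.8326 − 16.5831) = 0.120 × 1.2495 = 0.1499 W/m².
Total ΔF = 2.1233 + 0.6140 + 0.1499 = 2.8872 W/m².
ΔT = λ ΔF = 0.53 × 2.89 = 1.5317 K.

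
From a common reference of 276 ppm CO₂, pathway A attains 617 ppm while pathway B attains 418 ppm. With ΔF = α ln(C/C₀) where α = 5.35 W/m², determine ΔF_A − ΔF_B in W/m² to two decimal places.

ΔF_A − ΔF_B = 2.08 W/m²

ΔF_A = 5.35 ln(617/276) = 5.35 × 0.80447 = 4.3039 W/m².
ΔF_B = 5.35 ln(418/276) = 5.35 × 0.41508 = 2.2207 W/m².
Difference: 4.3039 − 2.2207 = 2.0832 W/m².
(Equivalently, ΔF_A − ΔF_B = 5.35 ln(617/418) = 5.35 × 0.38939 = 2.0832 W/m².)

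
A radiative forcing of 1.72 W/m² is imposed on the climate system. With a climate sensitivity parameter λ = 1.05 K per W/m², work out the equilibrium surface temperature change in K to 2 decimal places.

ΔT = 1.81 K

ΔT = λ ΔF = 1.05 × 1.72 = 1.8060 K.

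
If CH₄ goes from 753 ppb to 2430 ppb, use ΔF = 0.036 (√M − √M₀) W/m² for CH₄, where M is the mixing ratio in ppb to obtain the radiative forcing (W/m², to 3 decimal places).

CH₄: 0.036 × (√2430 − √753) = 0.036 × (49.2950 − 27.4408) = 0.036 × 21.8542 = 0.7868 W/m².

ΔF = 0.787 W/m²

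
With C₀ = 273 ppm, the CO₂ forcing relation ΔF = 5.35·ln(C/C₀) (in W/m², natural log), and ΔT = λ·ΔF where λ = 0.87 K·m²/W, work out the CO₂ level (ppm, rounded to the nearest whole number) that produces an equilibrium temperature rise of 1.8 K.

Required forcing: ΔF = ΔT/λ = 1.8/0.87 = 2.0690 W/m².
Then ln(C/273) = ΔF/5.35 = 2.0690/5.35 = 0.38673.
So C = 273 × e^0.38673 = 273 × 1.47216 = 401.90 ppm.

C ≈ 402 ppm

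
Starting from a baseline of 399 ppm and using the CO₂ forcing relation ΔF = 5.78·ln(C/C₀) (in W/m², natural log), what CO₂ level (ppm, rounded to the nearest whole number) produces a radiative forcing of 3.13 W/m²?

C ≈ 686 ppm

Set 5.78 ln(C/399) = 3.13, so ln(C/399) = 3.13/5.78 = 0.54152.
Then C/399 = e^0.54152 = 1.71862, giving C = 399 × 1.71862 = 685.73 ppm.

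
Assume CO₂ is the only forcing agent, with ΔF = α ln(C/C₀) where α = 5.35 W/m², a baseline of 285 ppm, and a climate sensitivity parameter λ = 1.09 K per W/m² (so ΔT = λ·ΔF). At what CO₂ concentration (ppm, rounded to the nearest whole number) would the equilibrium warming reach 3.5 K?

C ≈ 519 ppm

Required forcing: ΔF = ΔT/λ = 3.5/1.09 = 3.2110 W/m².
Then ln(C/285) = ΔF/5.35 = 3.2110/5.35 = 0.60019.
So C = 285 × e^0.60019 = 285 × 1.82247 = 519.40 ppm.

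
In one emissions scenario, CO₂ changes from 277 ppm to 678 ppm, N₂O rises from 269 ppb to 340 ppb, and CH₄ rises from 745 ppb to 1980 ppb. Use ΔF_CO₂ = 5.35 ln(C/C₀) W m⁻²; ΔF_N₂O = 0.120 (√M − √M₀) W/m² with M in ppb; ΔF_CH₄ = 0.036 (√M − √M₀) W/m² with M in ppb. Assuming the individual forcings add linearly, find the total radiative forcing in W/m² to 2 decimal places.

ΔF = 5.65 W/m²

CO₂: 5.35 × ln(678/277) = 5.35 × ln(2.44765) = 5.35 × 0.89513 = 4.7889 W/m².
N₂O: 0.120 × (√340 − √269) = 0.120 × (18.4391 − 16.4012) = 0.120 × 2.0379 = 0.2445 W/m².
CH₄: 0.036 × (√1980 − √745) = 0.036 × (44.4972 − 27.2947) = 0.036 × 17.2025 = 0.6193 W/m².
Total ΔF = 4.7889 + 0.2445 + 0.6193 = 5.6527 W/m².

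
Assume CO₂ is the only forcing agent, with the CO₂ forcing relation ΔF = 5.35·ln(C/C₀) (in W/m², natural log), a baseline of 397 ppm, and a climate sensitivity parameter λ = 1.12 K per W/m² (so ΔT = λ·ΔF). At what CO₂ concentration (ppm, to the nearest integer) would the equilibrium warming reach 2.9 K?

C ≈ 644 ppm

Required forcing: ΔF = ΔT/λ = 2.9/1.12 = 2.5893 W/m².
Then ln(C/397) = ΔF/5.35 = 2.5893/5.35 = 0.48398.
So C = 397 × e^0.48398 = 397 × 1.62252 = 644.14 ppm.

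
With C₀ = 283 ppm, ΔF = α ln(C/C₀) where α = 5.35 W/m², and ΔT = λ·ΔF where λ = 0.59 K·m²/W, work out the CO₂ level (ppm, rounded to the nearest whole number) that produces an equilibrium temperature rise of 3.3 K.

C ≈ 805 ppm

Required forcing: ΔF = ΔT/λ = 3.3/0.59 = 5.5932 W/m².
Then ln(C/283) = ΔF/5.35 = 5.5932/5.35 = 1.04546.
So C = 283 × e^1.04546 = 283 × 2.84471 = 805.05 ppm.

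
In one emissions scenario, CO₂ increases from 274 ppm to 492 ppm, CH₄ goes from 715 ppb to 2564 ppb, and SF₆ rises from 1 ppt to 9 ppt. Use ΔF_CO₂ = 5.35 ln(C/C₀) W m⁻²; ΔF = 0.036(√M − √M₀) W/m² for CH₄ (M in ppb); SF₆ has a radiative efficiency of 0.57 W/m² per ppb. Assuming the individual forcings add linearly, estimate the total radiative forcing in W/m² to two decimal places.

CO₂: 5.35 × ln(492/274) = 5.35 × ln(1.79562) = 5.35 × 0.58535 = 3.1316 W/m².
CH₄: 0.036 × (√2564 − √715) = 0.036 × (50.6360 − 26.7395) = 0.036 × 23.8965 = 0.8603 W/m².
SF₆: Δ = 9 − 1 = 8 ppt = 0.008 ppb; ΔF = 0.57 × 0.008 = 0.0046 W/m².
Total ΔF = 3.1316 + 0.8603 + 0.0046 = 3.9965 W/m².

ΔF = 4.00 W/m²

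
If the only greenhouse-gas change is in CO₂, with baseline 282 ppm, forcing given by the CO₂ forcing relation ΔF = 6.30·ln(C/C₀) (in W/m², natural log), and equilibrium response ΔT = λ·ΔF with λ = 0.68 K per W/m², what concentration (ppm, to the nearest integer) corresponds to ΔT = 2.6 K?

Required forcing: ΔF = ΔT/λ = 2.6/0.68 = 3.8235 W/m².
Then ln(C/282) = ΔF/6.30 = 3.8235/6.30 = 0.60690.
So C = 282 × e^0.60690 = 282 × 1.83473 = 517.39 ppm.

C ≈ 517 ppm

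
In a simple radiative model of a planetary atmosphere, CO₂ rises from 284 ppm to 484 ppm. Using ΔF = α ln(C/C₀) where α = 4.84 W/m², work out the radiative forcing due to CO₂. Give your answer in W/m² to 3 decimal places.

CO₂: 4.84 × ln(484/284) = 4.84 × ln(1.70423) = 4.84 × 0.53311 = 2.5803 W/m².

ΔF = 2.580 W/m²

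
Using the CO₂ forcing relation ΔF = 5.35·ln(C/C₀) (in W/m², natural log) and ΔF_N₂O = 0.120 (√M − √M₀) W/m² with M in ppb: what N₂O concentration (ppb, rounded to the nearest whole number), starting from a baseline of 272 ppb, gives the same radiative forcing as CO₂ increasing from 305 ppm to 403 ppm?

M ≈ 836 ppb

CO₂ forcing: 5.35 × ln(403/305) = 5.35 × 0.278625 = 1.49064 W/m².
Set 0.120(√M − √272) = 1.49064: √M = 1.49064/0.120 + √272 = 12.4220 + 16.4924 = 28.9144.
M = (28.9144)² = 836.04 ppb.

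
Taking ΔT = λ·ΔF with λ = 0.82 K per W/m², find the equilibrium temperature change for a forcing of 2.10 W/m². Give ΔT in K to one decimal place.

ΔT = λ ΔF = 0.82 × 2.10 = 1.7220 K.

ΔT = 1.7 K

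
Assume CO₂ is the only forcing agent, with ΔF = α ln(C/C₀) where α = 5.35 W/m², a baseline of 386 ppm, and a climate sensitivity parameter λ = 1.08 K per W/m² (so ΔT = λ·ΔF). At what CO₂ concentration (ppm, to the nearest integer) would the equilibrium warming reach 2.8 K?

C ≈ 627 ppm

Required forcing: ΔF = ΔT/λ = 2.8/1.08 = 2.5926 W/m².
Then ln(C/386) = ΔF/5.35 = 2.5926/5.35 = 0.48460.
So C = 386 × e^0.48460 = 386 × 1.62353 = 626.68 ppm.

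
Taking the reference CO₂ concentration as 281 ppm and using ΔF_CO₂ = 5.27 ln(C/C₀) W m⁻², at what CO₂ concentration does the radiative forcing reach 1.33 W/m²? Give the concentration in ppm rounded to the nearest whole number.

C ≈ 362 ppm

Set 5.27 ln(C/281) = 1.33, so ln(C/281) = 1.33/5.27 = 0.25237.
Then C/281 = e^0.25237 = 1.28707, giving C = 281 × 1.28707 = 361.67 ppm.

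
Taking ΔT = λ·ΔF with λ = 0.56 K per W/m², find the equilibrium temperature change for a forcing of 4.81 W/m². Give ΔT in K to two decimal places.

ΔT = λ ΔF = 0.56 × 4.81 = 2.6936 K.

ΔT = 2.69 K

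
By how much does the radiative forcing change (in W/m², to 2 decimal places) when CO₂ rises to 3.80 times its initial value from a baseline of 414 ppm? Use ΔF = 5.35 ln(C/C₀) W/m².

Because the forcing depends only on the ratio C/C₀, the initial concentration does not enter.
ΔF = 5.35 × ln(3.80) = 5.35 × 1.33500 = 7.1423 W/m².

ΔF = 7.14 W/m²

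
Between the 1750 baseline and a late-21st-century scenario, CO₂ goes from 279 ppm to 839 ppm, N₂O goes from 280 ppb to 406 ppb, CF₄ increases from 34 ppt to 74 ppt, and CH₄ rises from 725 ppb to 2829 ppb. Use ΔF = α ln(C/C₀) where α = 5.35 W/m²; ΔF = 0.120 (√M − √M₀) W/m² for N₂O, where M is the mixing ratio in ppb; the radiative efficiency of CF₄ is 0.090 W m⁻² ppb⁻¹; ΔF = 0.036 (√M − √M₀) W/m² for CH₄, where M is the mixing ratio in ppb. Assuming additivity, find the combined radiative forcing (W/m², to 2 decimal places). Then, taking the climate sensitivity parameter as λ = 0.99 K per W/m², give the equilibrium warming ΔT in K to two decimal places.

CO₂: 5.35 × ln(839/279) = 5.35 × ln(3.00717) = 5.35 × 1.10100 = 5.8904 W/m².
N₂O: 0.120 × (√406 − √280) = 0.120 × (20.1494 − 16.7332) = 0.120 × 3.4162 = 0.4099 W/m².
CF₄: Δ = 74 − 34 = 40 ppt = 0.040 ppb; ΔF = 0.090 × 0.040 = 0.0036 W/m².
CH₄: 0.036 × (√2829 − √725) = 0.036 × (53.1883 − 26.9258) = 0.036 × 26.2625 = 0.9455 W/m².
Total ΔF = 5.8904 + 0.4099 + 0.0036 + 0.9455 = 7.2494 W/m².
ΔT = λ ΔF = 0.99 × 7.25 = 7.1775 K.

ΔF = 7.25 W/m²; ΔT = 7.18 K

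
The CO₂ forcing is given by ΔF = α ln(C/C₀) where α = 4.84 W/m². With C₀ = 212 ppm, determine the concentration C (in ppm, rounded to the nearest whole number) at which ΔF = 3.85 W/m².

Set 4.84 ln(C/212) = 3.85, so ln(C/212) = 3.85/4.84 = 0.79545.
Then C/212 = e^0.79545 = 2.21544, giving C = 212 × 2.21544 = 469.67 ppm.

C ≈ 470 ppm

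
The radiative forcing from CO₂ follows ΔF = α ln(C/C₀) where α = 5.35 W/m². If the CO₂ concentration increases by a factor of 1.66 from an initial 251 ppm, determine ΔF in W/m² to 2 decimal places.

Because the forcing depends only on the ratio C/C₀, the initial concentration does not enter.
ΔF = 5.35 × ln(1.66) = 5.35 × 0.50682 = 2.7115 W/m².

ΔF = 2.71 W/m²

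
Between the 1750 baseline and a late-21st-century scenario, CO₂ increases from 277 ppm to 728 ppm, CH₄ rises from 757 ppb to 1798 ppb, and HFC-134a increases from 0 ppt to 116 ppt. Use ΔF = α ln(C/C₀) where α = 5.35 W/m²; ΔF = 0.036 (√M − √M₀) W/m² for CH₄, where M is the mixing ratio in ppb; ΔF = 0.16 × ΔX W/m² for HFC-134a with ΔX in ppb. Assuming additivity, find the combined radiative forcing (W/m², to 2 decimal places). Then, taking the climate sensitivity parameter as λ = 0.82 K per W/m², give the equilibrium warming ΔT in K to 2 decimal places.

ΔF = 5.72 W/m²; ΔT = 4.69 K

CO₂: 5.35 × ln(728/277) = 5.35 × ln(2.62816) = 5.35 × 0.96628 = 5.1696 W/m².
CH₄: 0.036 × (√1798 − √757) = 0.036 × (42.4028 − 27.5136) = 0.036 × 14.8892 = 0.5360 W/m².
HFC-134a: Δ = 116 − 0 = 116 ppt = 0.116 ppb; ΔF = 0.16 × 0.116 = 0.0186 W/m².
Total ΔF = 5.1696 + 0.5360 + 0.0186 = 5.7242 W/m².
ΔT = λ ΔF = 0.82 × 5.72 = 4.6904 K.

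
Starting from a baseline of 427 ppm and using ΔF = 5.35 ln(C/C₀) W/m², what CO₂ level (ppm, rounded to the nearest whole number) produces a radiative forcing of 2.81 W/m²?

Set 5.35 ln(C/427) = 2.81, so ln(C/427) = 2.81/5.35 = 0.52523.
Then C/427 = e^0.52523 = 1.69085, giving C = 427 × 1.69085 = 721.99 ppm.

C ≈ 722 ppm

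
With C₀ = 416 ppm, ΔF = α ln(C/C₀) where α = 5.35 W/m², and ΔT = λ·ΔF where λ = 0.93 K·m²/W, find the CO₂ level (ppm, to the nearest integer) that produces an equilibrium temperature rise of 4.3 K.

C ≈ 987 ppm

Required forcing: ΔF = ΔT/λ = 4.3/0.93 = 4.6237 W/m².
Then ln(C/416) = ΔF/5.35 = 4.6237/5.35 = 0.86424.
So C = 416 × e^0.86424 = 416 × 2.37320 = 987.25 ppm.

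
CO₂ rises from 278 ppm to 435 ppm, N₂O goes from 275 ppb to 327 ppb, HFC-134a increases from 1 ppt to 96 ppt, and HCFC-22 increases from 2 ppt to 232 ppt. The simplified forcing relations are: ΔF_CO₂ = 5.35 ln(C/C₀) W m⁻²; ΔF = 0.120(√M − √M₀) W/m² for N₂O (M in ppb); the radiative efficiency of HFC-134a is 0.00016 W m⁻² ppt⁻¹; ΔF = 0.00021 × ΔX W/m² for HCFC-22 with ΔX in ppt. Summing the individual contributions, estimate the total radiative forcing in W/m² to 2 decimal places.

CO₂: 5.35 × ln(435/278) = 5.35 × ln(1.56475) = 5.35 × 0.44773 = 2.3954 W/m².
N₂O: 0.120 × (√327 − √275) = 0.120 × (18.0831 − 16.5831) = 0.120 × 1.5000 = 0.1800 W/m².
HFC-134a: ΔF = 0.00016 × (96 − 1) = 0.00016 × 95 = 0.0152 W/m².
HCFC-22: ΔF = 0.00021 × (232 − 2) = 0.00021 × 230 = 0.0483 W/m².
Total ΔF = 2.3954 + 0.1800 + 0.0152 + 0.0483 = 2.6389 W/m².

ΔF = 2.64 W/m²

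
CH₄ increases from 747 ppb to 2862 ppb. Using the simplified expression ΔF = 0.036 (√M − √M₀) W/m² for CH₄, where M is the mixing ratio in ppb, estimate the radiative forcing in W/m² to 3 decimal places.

ΔF = 0.942 W/m²

CH₄: 0.036 × (√2862 − √747) = 0.036 × (53.4977 − 27.3313) = 0.036 × 26.1664 = 0.9420 W/m².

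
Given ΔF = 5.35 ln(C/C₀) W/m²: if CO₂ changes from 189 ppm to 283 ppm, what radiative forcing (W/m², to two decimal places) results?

CO₂: 5.35 × ln(283/189) = 5.35 × ln(1.49735) = 5.35 × 0.40370 = 2.1598 W/m².

ΔF = 2.16 W/m²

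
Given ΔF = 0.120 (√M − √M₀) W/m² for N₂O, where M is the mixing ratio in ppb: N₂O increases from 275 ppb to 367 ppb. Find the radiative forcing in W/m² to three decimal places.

N₂O: 0.120 × (√367 − √275) = 0.120 × (19.1572 − 16.5831) = 0.120 × 2.5741 = 0.3089 W/m².

ΔF = 0.309 W/m²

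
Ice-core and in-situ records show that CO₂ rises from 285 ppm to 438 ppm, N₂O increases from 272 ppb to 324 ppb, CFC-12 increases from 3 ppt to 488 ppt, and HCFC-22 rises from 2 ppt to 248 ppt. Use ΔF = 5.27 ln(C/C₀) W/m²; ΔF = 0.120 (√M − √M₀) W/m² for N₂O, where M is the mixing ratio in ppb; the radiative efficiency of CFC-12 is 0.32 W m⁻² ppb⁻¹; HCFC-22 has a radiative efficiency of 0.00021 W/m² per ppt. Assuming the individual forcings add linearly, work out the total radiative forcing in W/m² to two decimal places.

CO₂: 5.27 × ln(438/285) = 5.27 × ln(1.53684) = 5.27 × 0.42973 = 2.2647 W/m².
N₂O: 0.120 × (√324 − √272) = 0.120 × (18.0000 − 16.4924) = 0.120 × 1.5076 = 0.1809 W/m².
CFC-12: Δ = 488 − 3 = 485 ppt = 0.485 ppb; ΔF = 0.32 × 0.485 = 0.1552 W/m².
HCFC-22: ΔF = 0.00021 × (248 − 2) = 0.00021 × 246 = 0.0517 W/m².
Total ΔF = 2.2647 + 0.1809 + 0.1552 + 0.0517 = 2.6525 W/m².

ΔF = 2.65 W/m²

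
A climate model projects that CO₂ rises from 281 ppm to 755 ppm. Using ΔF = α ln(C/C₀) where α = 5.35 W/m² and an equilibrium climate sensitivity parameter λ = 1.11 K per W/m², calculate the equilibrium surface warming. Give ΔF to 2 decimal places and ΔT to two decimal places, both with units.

CO₂: 5.35 × ln(755/281) = 5.35 × ln(2.68683) = 5.35 × 0.98836 = 5.2877 W/m².
ΔT = λ ΔF = 1.11 × 5.29 = 5.8719 K.

ΔF = 5.29 W/m²; ΔT = 5.87 K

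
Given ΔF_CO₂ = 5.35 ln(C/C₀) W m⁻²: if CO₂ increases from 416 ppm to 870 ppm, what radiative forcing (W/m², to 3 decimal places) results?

CO₂: 5.35 × ln(870/416) = 5.35 × ln(2.09135) = 5.35 × 0.73781 = 3.9473 W/m².

ΔF = 3.947 W/m²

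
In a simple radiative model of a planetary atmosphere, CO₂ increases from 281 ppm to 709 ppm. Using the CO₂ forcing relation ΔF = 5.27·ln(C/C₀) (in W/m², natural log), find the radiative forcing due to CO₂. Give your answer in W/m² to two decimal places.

ΔF = 4.88 W/m²

CO₂: 5.27 × ln(709/281) = 5.27 × ln(2.52313) = 5.27 × 0.92550 = 4.8774 W/m².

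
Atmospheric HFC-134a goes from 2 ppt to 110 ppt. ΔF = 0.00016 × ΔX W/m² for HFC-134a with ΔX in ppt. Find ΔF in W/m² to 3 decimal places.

HFC-134a: ΔF = 0.00016 × (110 − 2) = 0.00016 × 108 = 0.0173 W/m².

ΔF = 0.017 W/m²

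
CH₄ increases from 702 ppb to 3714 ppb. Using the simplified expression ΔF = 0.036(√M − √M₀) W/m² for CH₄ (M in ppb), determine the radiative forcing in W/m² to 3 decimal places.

CH₄: 0.036 × (√3714 − √702) = 0.036 × (60.9426 − 26.4953) = 0.036 × 34.4473 = 1.2401 W/m².

ΔF = 1.240 W/m²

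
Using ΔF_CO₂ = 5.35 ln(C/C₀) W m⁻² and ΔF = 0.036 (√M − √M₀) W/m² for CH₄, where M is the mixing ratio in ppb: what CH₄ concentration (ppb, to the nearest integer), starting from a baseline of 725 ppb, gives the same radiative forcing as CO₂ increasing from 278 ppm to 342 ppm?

CO₂ forcing: 5.35 × ln(342/278) = 5.35 × 0.207190 = 1.10847 W/m².
Set 0.036(√M − √725) = 1.10847: √M = 1.10847/0.036 + √725 = 30.7908 + 26.9258 = 57.7166.
M = (57.7166)² = 3331.21 ppb.

M ≈ 3331 ppb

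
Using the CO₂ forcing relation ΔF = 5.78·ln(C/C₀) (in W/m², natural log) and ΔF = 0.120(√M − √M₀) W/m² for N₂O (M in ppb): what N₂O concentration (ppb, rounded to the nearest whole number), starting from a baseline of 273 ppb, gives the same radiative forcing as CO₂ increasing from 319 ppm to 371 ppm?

CO₂ forcing: 5.78 × ln(371/319) = 5.78 × 0.151011 = 0.87284 W/m².
Set 0.120(√M − √273) = 0.87284: √M = 0.87284/0.120 + √273 = 7.2737 + 16.5227 = 23.7964.
M = (23.7964)² = 566.27 ppb.

M ≈ 566 ppb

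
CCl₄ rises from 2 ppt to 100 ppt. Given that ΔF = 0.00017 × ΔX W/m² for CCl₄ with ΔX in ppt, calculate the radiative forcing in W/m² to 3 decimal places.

ΔF = 0.017 W/m²

CCl₄: ΔF = 0.00017 × (100 − 2) = 0.00017 × 98 = 0.0167 W/m².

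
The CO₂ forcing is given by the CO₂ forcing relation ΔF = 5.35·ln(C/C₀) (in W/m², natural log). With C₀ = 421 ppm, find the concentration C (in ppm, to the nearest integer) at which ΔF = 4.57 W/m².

C ≈ 989 ppm

Set 5.35 ln(C/421) = 4.57, so ln(C/421) = 4.57/5.35 = 0.85421.
Then C/421 = e^0.85421 = 2.34952, giving C = 421 × 2.34952 = 989.15 ppm.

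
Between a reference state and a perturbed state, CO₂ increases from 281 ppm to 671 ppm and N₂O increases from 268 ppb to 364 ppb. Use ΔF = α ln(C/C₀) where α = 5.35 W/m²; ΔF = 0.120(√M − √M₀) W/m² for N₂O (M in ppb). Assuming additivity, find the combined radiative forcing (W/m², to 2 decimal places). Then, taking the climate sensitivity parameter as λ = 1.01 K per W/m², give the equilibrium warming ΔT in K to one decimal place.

CO₂: 5.35 × ln(671/281) = 5.35 × ln(2.38790) = 5.35 × 0.87041 = 4.6567 W/m².
N₂O: 0.120 × (√364 − √268) = 0.120 × (19.0788 − 16.3707) = 0.120 × 2.7081 = 0.3250 W/m².
Total ΔF = 4.6567 + 0.3250 = 4.9817 W/m².
ΔT = λ ΔF = 1.01 × 4.98 = 5.0298 K.

ΔF = 4.98 W/m²; ΔT = 5.0 K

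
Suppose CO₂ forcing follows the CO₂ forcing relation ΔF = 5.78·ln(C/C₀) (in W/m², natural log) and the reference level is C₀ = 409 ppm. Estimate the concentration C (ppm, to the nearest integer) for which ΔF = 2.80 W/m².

C ≈ 664 ppm

Set 5.78 ln(C/409) = 2.80, so ln(C/409) = 2.80/5.78 = 0.48443.
Then C/409 = e^0.48443 = 1.62325, giving C = 409 × 1.62325 = 663.91 ppm.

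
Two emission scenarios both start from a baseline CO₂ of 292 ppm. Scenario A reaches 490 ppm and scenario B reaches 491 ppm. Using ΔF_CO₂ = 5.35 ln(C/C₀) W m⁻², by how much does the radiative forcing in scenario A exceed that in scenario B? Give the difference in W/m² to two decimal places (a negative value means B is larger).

ΔF_A − ΔF_B = -0.01 W/m²

ΔF_A = 5.35 ln(490/292) = 5.35 × 0.51765 = 2.7694 W/m².
ΔF_B = 5.35 ln(491/292) = 5.35 × 0.51969 = 2.7803 W/m².
Difference: 2.7694 − 2.7803 = -0.0109 W/m².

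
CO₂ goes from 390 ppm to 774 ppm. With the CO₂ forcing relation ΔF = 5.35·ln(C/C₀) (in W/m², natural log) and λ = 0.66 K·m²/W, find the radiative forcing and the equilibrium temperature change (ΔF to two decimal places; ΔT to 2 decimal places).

CO₂: 5.35 × ln(774/390) = 5.35 × ln(1.98462) = 5.35 × 0.68543 = 3.6671 W/m².
ΔT = λ ΔF = 0.66 × 3.67 = 2.4222 K.

ΔF = 3.67 W/m²; ΔT = 2.42 K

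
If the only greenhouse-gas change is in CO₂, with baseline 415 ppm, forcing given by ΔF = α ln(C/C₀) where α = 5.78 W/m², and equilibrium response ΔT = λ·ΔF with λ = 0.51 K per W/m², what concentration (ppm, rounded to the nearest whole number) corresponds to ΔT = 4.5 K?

C ≈ 1910 ppm

Required forcing: ΔF = ΔT/λ = 4.5/0.51 = 8.8235 W/m².
Then ln(C/415) = ΔF/5.78 = 8.8235/5.78 = 1.52656.
So C = 415 × e^1.52656 = 415 × 4.60232 = 1909.96 ppm.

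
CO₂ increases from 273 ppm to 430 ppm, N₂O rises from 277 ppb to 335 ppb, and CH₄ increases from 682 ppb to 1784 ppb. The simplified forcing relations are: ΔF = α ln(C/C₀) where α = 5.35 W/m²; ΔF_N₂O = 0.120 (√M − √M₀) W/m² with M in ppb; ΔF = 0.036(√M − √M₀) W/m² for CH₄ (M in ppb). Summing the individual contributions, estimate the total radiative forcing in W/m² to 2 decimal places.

CO₂: 5.35 × ln(430/273) = 5.35 × ln(1.57509) = 5.35 × 0.45431 = 2.4306 W/m².
N₂O: 0.120 × (√335 − √277) = 0.120 × (18.3030 − 16.6433) = 0.120 × 1.6597 = 0.1992 W/m².
CH₄: 0.036 × (√1784 − √682) = 0.036 × (42.2374 − 26.1151) = 0.036 × 16.1223 = 0.5804 W/m².
Total ΔF = 2.4306 + 0.1992 + 0.5804 = 3.2102 W/m².

ΔF = 3.21 W/m²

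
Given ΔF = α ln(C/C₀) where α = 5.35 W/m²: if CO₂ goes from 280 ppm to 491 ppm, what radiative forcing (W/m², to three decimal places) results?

ΔF = 3.005 W/m²

CO₂: 5.35 × ln(491/280) = 5.35 × ln(1.75357) = 5.35 × 0.56165 = 3.0048 W/m².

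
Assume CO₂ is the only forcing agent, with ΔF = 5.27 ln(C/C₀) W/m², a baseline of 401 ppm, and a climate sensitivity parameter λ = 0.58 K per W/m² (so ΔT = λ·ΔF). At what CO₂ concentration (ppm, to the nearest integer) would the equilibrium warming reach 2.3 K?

C ≈ 851 ppm

Required forcing: ΔF = ΔT/λ = 2.3/0.58 = 3.9655 W/m².
Then ln(C/401) = ΔF/5.27 = 3.9655/5.27 = 0.75247.
So C = 401 × e^0.75247 = 401 × 2.12224 = 851.02 ppm.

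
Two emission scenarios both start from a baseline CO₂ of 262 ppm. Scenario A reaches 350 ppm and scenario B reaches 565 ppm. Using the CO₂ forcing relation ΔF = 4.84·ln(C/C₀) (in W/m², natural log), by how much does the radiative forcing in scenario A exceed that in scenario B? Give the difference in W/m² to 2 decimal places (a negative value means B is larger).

ΔF_A = 4.84 ln(350/262) = 4.84 × 0.28959 = 1.4016 W/m².
ΔF_B = 4.84 ln(565/262) = 4.84 × 0.76848 = 3.7194 W/m².
Difference: 1.4016 − 3.7194 = -2.3178 W/m².

ΔF_A − ΔF_B = -2.32 W/m²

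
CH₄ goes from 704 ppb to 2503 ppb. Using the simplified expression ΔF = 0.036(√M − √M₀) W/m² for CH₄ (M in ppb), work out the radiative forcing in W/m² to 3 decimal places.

ΔF = 0.846 W/m²

CH₄: 0.036 × (√2503 − √704) = 0.036 × (50.0300 − 26.5330) = 0.036 × 23.4970 = 0.8459 W/m².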